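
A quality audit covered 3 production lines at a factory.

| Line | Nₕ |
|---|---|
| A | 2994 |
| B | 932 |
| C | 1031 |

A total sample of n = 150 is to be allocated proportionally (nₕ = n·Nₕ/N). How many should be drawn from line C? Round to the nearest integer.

N = 2994 + 932 + 1031 = 4957.
n_C = 150·1031/4957 = 31.198... → 31.

31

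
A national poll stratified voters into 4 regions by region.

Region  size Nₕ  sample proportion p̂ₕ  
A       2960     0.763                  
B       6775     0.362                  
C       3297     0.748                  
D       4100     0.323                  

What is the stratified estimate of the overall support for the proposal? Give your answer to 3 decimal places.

0.496

N = 2960 + 6775 + 3297 + 4100 = 17132.
Overall proportion = Σ (Nₕ/N)·p̂ₕ.
Σ Nₕp̂ₕ = 2258.48 + 2452.55 + 2466.156 + 1324.3 = 8501.486.
8501.486 / 17132 = 0.49623... → 0.496.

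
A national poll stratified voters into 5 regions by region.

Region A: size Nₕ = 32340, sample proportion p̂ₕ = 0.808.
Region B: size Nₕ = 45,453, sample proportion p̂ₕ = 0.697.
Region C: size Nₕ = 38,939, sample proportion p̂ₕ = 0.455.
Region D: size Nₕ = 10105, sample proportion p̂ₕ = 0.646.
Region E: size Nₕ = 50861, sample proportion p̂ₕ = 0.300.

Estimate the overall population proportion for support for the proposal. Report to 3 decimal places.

N = 32340 + 45453 + 38939 + 10105 + 50861 = 177698.
Overall proportion = Σ (Nₕ/N)·p̂ₕ.
Σ Nₕp̂ₕ = 26130.72 + 31680.741 + 17717.245 + 6527.83 + 15258.3 = 97314.836.
97314.836 / 177698 = 0.54764... → 0.548.

0.548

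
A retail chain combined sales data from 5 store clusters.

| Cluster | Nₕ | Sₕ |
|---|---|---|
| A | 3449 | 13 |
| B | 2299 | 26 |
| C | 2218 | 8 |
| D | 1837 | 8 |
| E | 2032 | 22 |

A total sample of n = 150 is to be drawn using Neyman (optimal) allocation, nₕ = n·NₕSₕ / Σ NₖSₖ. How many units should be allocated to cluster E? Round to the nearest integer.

A: NₕSₕ = 3449·13 = 44837
B: NₕSₕ = 2299·26 = 59774
C: NₕSₕ = 2218·8 = 17744
D: NₕSₕ = 1837·8 = 14696
E: NₕSₕ = 2032·22 = 44704
Σ NₕSₕ = 181755.
n_E = 150·44704/181755 = 36.894... → 37.

37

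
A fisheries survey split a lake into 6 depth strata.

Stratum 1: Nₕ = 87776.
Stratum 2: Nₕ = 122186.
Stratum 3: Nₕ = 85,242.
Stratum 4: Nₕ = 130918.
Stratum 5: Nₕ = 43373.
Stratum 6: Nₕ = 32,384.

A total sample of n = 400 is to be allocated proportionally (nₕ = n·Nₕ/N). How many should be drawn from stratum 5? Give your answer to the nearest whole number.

Share of stratum 5 = 43373/501879 = 0.08642.
Allocate 400 × 0.08642 = 34.568... → 35.

35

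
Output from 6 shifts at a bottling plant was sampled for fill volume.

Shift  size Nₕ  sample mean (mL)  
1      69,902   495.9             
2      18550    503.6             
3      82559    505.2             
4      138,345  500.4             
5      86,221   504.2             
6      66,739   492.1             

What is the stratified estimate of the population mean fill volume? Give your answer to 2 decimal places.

500.22

N = 462316; weights Wₕ = Nₕ/N = (0.1512, 0.0401, 0.1786, 0.2992, 0.1865, 0.1444).
x̄_st = Σ Wₕ·x̄ₕ = 0.1512·495.9 + 0.0401·503.6 + 0.1786·505.2 + 0.2992·500.4 + 0.1865·504.2 + 0.1444·492.1 ≈ 500.2157...
→ 500.22.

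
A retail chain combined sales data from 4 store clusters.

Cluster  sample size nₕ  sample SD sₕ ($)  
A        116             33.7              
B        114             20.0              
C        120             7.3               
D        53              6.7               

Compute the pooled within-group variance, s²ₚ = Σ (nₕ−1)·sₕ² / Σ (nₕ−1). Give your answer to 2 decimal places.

462.36

Degrees of freedom: 115 + 113 + 119 + 52 = 399.
Σ(nₕ−1)sₕ² = 115·1135.69 + 113·400 + 119·53.29 + 52·44.89 = 184480.14.
s²ₚ = 184480.14 / 399 = 462.3562... → 462.36.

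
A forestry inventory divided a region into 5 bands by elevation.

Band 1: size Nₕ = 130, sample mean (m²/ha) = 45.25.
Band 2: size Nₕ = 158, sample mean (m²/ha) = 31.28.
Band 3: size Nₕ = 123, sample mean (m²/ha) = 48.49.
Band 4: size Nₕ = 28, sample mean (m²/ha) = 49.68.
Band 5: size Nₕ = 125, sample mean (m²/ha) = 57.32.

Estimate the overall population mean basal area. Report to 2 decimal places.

x̄_st = (Σ Nₕx̄ₕ) / (Σ Nₕ) = (130·45.25 + 158·31.28 + 123·48.49 + 28·49.68 + 125·57.32) / 564
= 25345.05 / 564 = 44.9380... → 44.94.

44.94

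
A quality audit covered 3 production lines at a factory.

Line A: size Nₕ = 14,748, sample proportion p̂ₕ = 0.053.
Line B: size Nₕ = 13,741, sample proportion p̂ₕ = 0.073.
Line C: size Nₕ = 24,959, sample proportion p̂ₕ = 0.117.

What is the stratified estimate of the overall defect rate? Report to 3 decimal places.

0.088

N = 14748 + 13741 + 24959 = 53448.
Overall proportion = Σ (Nₕ/N)·p̂ₕ.
Σ Nₕp̂ₕ = 781.644 + 1003.093 + 2920.203 = 4704.94.
4704.94 / 53448 = 0.08803... → 0.088.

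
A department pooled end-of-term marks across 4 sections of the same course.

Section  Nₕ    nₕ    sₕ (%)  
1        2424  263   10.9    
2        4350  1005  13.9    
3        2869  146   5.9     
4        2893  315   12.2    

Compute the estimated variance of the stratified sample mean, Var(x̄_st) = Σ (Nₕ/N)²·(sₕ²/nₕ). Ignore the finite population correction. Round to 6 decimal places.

N = 12536. Term for each stratum: Wₕ²sₕ²/nₕ.
Var(x̄_st) = 0.016890578 + 0.023148566 + 0.012488040 + 0.025164483 = 0.077691667 → 0.077692.

0.077692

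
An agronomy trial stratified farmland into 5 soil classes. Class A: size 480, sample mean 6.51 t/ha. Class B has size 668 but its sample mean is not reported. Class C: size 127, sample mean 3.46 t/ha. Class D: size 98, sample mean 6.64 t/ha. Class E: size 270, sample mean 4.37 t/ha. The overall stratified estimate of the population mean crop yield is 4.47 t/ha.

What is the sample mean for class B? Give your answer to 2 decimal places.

2.92

Σ Nₕx̄ₕ = N·μ, so 668·x̄_B = 1643·4.47 − (480·6.51 + 127·3.46 + 98·6.64 + 270·4.37).
= 7344.21 − 5394.84 = 1949.37.
x̄_B = 1949.37 / 668 = 2.9182... → 2.92.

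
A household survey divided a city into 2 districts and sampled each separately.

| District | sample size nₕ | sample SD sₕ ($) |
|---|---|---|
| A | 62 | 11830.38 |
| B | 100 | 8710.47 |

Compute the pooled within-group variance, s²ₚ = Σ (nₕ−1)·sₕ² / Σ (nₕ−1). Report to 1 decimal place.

A: (62−1)·11830.38² = 61·139957890.9444 = 8537431347.6084
B: (100−1)·8710.47² = 99·75872287.6209 = 7511356474.4691
Numerator = 16048787822.0775; denominator = Σ(nₕ−1) = 160.
s²ₚ = 16048787822.0775/160 = 100304923.888... → 100304923.9.

100304923.9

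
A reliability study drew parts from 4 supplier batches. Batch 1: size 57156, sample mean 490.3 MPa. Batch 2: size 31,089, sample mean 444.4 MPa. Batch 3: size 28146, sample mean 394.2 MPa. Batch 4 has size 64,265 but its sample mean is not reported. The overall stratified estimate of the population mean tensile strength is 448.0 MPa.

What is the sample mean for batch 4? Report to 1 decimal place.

N = 57156 + 31089 + 28146 + 64265 = 180656.
Overall total = μ·N = 448.0·180656 = 80933888.
Subtract the known strata: 57156·490.3 + 31089·444.4 + 28146·394.2 = 52934691.6.
Remaining total for batch 4: 80933888 − 52934691.6 = 27999196.4.
Divide by its size: 27999196.4 / 64265 = 435.683... → 435.7.

435.7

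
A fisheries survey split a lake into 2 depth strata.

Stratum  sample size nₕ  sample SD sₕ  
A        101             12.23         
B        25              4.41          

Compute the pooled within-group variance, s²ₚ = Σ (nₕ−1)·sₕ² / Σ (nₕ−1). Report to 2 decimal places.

124.39

Degrees of freedom: 100 + 24 = 124.
Σ(nₕ−1)sₕ² = 100·149.5729 + 24·19.4481 = 15424.0444.
s²ₚ = 15424.0444 / 124 = 124.3875... → 124.39.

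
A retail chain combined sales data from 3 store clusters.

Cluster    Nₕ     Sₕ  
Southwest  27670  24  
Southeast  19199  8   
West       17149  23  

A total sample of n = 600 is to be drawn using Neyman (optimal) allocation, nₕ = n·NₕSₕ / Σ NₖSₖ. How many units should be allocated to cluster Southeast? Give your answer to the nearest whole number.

76

Σ NₕSₕ = 27670·24 + 19199·8 + 17149·23 = 1212099.
Share for Southeast: 153592/1212099 = 0.12672.
n_Southeast = 600 × 0.12672 = 76.029... → 76.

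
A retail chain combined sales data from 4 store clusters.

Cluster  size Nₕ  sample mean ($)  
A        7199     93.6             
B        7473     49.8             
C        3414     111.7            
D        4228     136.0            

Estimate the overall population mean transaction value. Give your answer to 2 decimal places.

N = 7199 + 7473 + 3414 + 4228 = 22314.
Overall mean = Σ (Nₕ/N)·x̄ₕ — weight by population share, not a simple average.
Σ Nₕx̄ₕ = 7199·93.6 + 7473·49.8 + 3414·111.7 + 4228·136.0 = 673826.4 + 372155.4 + 381343.8 + 575008 = 2002333.6.
Divide by N: 2002333.6 / 22314 = 89.7344... → 89.73.

89.73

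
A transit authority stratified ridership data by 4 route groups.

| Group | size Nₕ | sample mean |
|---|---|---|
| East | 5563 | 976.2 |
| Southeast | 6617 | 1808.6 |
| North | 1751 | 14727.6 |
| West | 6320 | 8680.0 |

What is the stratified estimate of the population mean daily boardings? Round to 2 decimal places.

x̄_st = (Σ Nₕx̄ₕ) / (Σ Nₕ) = (5563·976.2 + 6617·1808.6 + 1751·14727.6 + 6320·8680.0) / 20251
= 98043734.4 / 20251 = 4841.4268... → 4841.43.

4841.43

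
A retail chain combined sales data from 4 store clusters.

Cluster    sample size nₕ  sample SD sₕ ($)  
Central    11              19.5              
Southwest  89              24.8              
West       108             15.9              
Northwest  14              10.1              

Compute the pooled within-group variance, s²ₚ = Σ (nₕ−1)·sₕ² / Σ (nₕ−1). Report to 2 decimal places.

395.88

Degrees of freedom: 10 + 88 + 107 + 13 = 218.
Σ(nₕ−1)sₕ² = 10·380.25 + 88·615.04 + 107·252.81 + 13·102.01 = 86302.82.
s²ₚ = 86302.82 / 218 = 395.8845... → 395.88.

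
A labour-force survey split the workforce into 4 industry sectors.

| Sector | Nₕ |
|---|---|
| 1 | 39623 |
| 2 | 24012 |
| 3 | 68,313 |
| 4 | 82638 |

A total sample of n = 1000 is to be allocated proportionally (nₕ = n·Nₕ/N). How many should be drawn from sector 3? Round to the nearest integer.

N = 39623 + 24012 + 68313 + 82638 = 214586.
n_3 = 1000·68313/214586 = 318.348... → 318.

318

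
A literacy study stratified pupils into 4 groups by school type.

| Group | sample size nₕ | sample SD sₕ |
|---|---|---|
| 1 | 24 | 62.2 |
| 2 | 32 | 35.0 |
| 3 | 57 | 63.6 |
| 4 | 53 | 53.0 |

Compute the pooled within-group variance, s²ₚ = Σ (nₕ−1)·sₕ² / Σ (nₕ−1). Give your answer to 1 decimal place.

3083.6

Degrees of freedom: 23 + 31 + 56 + 52 = 162.
Σ(nₕ−1)sₕ² = 23·3868.84 + 31·1225 + 56·4044.96 + 52·2809 = 499544.08.
s²ₚ = 499544.08 / 162 = 3083.605... → 3083.6.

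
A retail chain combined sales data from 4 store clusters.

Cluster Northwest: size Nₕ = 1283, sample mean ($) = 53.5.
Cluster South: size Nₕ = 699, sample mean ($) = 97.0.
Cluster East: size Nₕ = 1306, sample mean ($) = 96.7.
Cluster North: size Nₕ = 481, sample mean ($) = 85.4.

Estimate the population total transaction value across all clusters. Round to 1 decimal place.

Estimate total by summing Nₕ·x̄ₕ over strata.
1283·53.5 + 699·97.0 + 1306·96.7 + 481·85.4 = 68640.5 + 67803 + 126290.2 + 41077.4 = 303811.1.

303811.1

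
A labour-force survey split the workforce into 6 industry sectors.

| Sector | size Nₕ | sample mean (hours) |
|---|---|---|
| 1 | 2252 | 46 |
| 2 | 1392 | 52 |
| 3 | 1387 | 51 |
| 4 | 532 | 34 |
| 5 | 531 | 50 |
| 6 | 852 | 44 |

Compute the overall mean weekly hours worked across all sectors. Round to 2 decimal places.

x̄_st = (Σ Nₕx̄ₕ) / (Σ Nₕ) = (2252·46 + 1392·52 + 1387·51 + 532·34 + 531·50 + 852·44) / 6946
= 328839 / 6946 = 47.3422... → 47.34.

47.34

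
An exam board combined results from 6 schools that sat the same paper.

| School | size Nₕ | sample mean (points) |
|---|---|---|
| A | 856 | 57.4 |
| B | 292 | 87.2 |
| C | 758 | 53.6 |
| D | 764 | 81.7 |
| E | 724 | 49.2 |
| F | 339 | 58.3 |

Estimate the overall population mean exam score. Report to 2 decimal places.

N = 3733; weights Wₕ = Nₕ/N = (0.2293, 0.0782, 0.2031, 0.2047, 0.1939, 0.0908).
x̄_st = Σ Wₕ·x̄ₕ = 0.2293·57.4 + 0.0782·87.2 + 0.2031·53.6 + 0.2047·81.7 + 0.1939·49.2 + 0.0908·58.3 ≈ 62.4240...
→ 62.42.

62.42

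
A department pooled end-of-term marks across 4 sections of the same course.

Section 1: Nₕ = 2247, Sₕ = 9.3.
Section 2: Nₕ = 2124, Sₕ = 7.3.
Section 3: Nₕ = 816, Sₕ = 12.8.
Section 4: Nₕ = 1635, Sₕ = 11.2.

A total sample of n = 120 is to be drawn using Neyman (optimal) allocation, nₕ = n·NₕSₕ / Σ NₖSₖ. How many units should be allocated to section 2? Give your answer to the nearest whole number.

29

Σ NₕSₕ = 2247·9.3 + 2124·7.3 + 816·12.8 + 1635·11.2 = 65159.1.
Share for 2: 15505.2/65159.1 = 0.23796.
n_2 = 120 × 0.23796 = 28.555... → 29.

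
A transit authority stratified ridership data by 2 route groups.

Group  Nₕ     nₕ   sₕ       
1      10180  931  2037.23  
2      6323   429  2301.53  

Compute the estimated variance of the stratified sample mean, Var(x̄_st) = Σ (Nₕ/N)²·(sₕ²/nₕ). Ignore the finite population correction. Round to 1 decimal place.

N = 16503. Term for each stratum: Wₕ²sₕ²/nₕ.
Var(x̄_st) = 1696.2904 + 1812.5774 = 3508.8678 → 3508.9.

3508.9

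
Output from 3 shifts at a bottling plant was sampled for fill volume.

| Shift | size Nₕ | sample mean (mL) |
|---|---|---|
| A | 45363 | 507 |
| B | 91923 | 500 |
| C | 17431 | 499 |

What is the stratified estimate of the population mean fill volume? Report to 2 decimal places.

501.94

x̄_st = (Σ Nₕx̄ₕ) / (Σ Nₕ) = (45363·507 + 91923·500 + 17431·499) / 154717
= 77658610 / 154717 = 501.9397... → 501.94.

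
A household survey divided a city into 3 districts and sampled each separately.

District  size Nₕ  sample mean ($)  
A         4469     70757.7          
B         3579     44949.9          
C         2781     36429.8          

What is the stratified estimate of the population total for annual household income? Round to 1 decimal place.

A: 4469·70757.7 = 316216161.3
B: 3579·44949.9 = 160875692.1
C: 2781·36429.8 = 101311273.8
τ̂ = Σ Nₕx̄ₕ = 578403127.2.

578403127.2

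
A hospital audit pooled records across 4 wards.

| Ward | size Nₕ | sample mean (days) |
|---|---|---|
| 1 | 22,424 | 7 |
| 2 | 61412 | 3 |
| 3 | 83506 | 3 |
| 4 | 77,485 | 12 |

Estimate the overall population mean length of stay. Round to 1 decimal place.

N = 22424 + 61412 + 83506 + 77485 = 244827.
Weight each subgroup mean by Nₕ/N and sum.
Σ Nₕx̄ₕ = 22424·7 + 61412·3 + 83506·3 + 77485·12 = 156968 + 184236 + 250518 + 929820 = 1521542.
Divide by N: 1521542 / 244827 = 6.215... → 6.2.

6.2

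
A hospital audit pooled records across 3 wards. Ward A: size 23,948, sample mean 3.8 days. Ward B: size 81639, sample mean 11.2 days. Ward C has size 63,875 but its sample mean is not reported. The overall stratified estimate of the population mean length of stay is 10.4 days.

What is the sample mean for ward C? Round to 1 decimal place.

Σ Nₕx̄ₕ = N·μ, so 63875·x̄_C = 169462·10.4 − (23948·3.8 + 81639·11.2).
= 1762404.8 − 1005359.2 = 757045.6.
x̄_C = 757045.6 / 63875 = 11.852... → 11.9.

11.9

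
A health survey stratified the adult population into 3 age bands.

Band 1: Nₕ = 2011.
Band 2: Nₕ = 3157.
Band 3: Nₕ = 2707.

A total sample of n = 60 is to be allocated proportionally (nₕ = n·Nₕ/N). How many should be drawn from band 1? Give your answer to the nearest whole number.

Share of band 1 = 2011/7875 = 0.25537.
Allocate 60 × 0.25537 = 15.322... → 15.

15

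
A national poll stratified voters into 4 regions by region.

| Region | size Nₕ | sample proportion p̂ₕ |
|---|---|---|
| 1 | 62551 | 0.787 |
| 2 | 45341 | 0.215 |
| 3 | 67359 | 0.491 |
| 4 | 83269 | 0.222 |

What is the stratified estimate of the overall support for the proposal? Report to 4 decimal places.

Wₕ = Nₕ/N with N = 258520: 0.2420, 0.1754, 0.2606, 0.3221.
p̂_st = 0.2420·0.787 + 0.1754·0.215 + 0.2606·0.491 + 0.3221·0.222 ≈ 0.427568... → 0.4276.

0.4276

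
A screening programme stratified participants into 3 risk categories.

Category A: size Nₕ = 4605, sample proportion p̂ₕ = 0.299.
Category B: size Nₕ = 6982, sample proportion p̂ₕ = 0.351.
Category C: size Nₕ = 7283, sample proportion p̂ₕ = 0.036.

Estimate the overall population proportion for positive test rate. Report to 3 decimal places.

0.217

N = 4605 + 6982 + 7283 = 18870.
Overall proportion = Σ (Nₕ/N)·p̂ₕ.
Σ Nₕp̂ₕ = 1376.895 + 2450.682 + 262.188 = 4089.765.
4089.765 / 18870 = 0.21673... → 0.217.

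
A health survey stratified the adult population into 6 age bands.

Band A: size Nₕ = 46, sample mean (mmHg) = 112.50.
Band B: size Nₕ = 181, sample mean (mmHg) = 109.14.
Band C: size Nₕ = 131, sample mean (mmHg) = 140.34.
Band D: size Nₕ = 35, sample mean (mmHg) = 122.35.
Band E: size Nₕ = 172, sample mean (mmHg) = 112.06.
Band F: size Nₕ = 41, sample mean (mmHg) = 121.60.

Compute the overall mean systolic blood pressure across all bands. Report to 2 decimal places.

x̄_st = (Σ Nₕx̄ₕ) / (Σ Nₕ) = (46·112.50 + 181·109.14 + 131·140.34 + 35·122.35 + 172·112.06 + 41·121.60) / 606
= 71856.05 / 606 = 118.5743... → 118.57.

118.57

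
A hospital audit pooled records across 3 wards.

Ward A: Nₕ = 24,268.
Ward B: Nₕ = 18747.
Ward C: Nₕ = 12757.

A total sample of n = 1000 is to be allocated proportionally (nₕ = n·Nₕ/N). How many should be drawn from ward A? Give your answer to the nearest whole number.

N = 24268 + 18747 + 12757 = 55772.
n_A = 1000·24268/55772 = 435.129... → 435.

435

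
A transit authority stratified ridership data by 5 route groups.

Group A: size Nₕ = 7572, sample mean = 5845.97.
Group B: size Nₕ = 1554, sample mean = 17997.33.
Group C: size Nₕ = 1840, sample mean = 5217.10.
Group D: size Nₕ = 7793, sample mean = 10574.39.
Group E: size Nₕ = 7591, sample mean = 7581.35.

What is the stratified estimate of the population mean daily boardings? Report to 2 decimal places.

8417.05

N = 7572 + 1554 + 1840 + 7793 + 7591 = 26350.
The stratified mean weights each stratum mean by its population share Nₕ/N.
Σ Nₕx̄ₕ = 7572·5845.97 + 1554·17997.33 + 1840·5217.10 + 7793·10574.39 + 7591·7581.35 = 44265684.84 + 27967850.82 + 9599464 + 82406221.27 + 57550027.85 = 221789248.78.
Divide by N: 221789248.78 / 26350 = 8417.0493... → 8417.05.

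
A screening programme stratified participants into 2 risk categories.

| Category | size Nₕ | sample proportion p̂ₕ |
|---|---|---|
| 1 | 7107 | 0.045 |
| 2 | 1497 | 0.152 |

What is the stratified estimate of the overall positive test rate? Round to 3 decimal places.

N = 7107 + 1497 = 8604.
Overall proportion = Σ (Nₕ/N)·p̂ₕ.
Σ Nₕp̂ₕ = 319.815 + 227.544 = 547.359.
547.359 / 8604 = 0.06362... → 0.064.

0.064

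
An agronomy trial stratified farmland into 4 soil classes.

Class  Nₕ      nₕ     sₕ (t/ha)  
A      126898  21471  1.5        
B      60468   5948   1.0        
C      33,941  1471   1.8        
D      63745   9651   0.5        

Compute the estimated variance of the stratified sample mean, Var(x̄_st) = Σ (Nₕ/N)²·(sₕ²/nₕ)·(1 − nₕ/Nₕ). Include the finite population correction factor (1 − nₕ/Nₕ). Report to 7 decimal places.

N = 285052; Wₕ = Nₕ/N.
class A: (126898/285052)²·1.5²/21471·(1 − 21471/126898) = 0.0000172540
class B: (60468/285052)²·1.0²/5948·(1 − 5948/60468) = 0.0000068212
class C: (33941/285052)²·1.8²/1471·(1 − 1471/33941) = 0.0000298738
class D: (63745/285052)²·0.5²/9651·(1 − 9651/63745) = 0.0000010993
Sum = 0.0000550483 → 0.0000550.

0.0000550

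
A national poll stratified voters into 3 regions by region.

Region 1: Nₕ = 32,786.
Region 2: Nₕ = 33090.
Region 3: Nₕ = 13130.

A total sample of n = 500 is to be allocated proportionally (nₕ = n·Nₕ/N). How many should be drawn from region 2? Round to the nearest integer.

Share of region 2 = 33090/79006 = 0.41883.
Allocate 500 × 0.41883 = 209.414... → 209.

209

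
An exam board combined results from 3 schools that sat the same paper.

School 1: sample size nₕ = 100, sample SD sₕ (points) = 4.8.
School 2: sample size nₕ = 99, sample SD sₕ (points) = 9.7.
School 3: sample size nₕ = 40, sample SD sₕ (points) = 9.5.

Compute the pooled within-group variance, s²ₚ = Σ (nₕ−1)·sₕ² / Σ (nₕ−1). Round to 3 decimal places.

Degrees of freedom: 99 + 98 + 39 = 236.
Σ(nₕ−1)sₕ² = 99·23.04 + 98·94.09 + 39·90.25 = 15021.53.
s²ₚ = 15021.53 / 236 = 63.65055... → 63.651.

63.651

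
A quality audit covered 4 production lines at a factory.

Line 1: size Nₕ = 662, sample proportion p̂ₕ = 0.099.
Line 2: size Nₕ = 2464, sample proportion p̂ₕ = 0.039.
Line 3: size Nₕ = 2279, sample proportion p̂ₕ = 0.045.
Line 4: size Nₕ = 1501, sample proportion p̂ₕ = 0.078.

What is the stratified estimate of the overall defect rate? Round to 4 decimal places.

0.0552

N = 662 + 2464 + 2279 + 1501 = 6906.
Overall proportion = Σ (Nₕ/N)·p̂ₕ.
Σ Nₕp̂ₕ = 65.538 + 96.096 + 102.555 + 117.078 = 381.267.
381.267 / 6906 = 0.055208... → 0.0552.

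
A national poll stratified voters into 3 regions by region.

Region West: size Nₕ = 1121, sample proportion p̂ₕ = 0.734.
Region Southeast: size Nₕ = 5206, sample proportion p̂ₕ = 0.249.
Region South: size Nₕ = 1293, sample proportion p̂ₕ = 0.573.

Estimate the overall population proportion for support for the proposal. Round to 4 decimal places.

0.3753

Wₕ = Nₕ/N with N = 7620: 0.1471, 0.6832, 0.1697.
p̂_st = 0.1471·0.734 + 0.6832·0.249 + 0.1697·0.573 ≈ 0.375328... → 0.3753.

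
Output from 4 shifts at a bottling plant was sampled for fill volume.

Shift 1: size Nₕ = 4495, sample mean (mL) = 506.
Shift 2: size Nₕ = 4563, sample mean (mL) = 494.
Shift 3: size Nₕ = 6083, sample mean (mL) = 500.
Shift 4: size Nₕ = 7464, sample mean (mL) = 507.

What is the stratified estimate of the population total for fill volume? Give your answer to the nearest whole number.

Population total = Σ Nₕ·x̄ₕ (each stratum's size times its mean).
4495·506 + 4563·494 + 6083·500 + 7464·507 = 2274470 + 2254122 + 3041500 + 3784248 = 11354340.

11354340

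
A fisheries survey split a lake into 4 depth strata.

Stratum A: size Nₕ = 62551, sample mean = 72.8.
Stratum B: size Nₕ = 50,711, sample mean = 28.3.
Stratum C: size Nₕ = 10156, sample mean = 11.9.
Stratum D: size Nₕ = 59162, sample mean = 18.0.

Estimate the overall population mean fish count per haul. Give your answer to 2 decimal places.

39.30

N = 62551 + 50711 + 10156 + 59162 = 182580.
Weight each subgroup mean by Nₕ/N and sum.
Σ Nₕx̄ₕ = 62551·72.8 + 50711·28.3 + 10156·11.9 + 59162·18.0 = 4553712.8 + 1435121.3 + 120856.4 + 1064916 = 7174606.5.
Divide by N: 7174606.5 / 182580 = 39.2957... → 39.30.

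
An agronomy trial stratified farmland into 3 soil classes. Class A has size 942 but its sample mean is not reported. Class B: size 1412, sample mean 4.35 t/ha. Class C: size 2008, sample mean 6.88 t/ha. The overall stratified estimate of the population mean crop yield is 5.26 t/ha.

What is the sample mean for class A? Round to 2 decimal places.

3.17

Σ Nₕx̄ₕ = N·μ, so 942·x̄_A = 4362·5.26 − (1412·4.35 + 2008·6.88).
= 22944.12 − 19957.24 = 2986.88.
x̄_A = 2986.88 / 942 = 3.1708... → 3.17.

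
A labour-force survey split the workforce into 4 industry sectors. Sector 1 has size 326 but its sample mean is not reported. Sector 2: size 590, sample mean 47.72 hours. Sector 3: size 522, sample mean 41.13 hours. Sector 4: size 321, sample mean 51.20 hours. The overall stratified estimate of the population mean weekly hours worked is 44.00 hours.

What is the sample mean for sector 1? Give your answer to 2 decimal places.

Σ Nₕx̄ₕ = N·μ, so 326·x̄_1 = 1759·44.00 − (590·47.72 + 522·41.13 + 321·51.20).
= 77396 − 66059.86 = 11336.14.
x̄_1 = 11336.14 / 326 = 34.7734... → 34.77.

34.77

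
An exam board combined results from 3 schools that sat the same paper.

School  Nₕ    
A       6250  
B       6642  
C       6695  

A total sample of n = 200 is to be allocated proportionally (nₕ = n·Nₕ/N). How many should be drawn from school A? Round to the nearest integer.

64

N = 6250 + 6642 + 6695 = 19587.
n_A = 200·6250/19587 = 63.818... → 64.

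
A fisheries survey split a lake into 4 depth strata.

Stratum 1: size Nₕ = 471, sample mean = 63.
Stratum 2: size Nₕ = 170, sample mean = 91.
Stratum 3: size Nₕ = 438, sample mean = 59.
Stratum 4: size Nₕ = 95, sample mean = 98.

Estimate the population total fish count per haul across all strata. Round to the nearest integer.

1: 471·63 = 29673
2: 170·91 = 15470
3: 438·59 = 25842
4: 95·98 = 9310
τ̂ = Σ Nₕx̄ₕ = 80295.

80295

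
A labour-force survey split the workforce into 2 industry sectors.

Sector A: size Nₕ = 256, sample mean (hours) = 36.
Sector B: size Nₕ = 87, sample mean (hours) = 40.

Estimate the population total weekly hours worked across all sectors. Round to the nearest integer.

A: 256·36 = 9216
B: 87·40 = 3480
τ̂ = Σ Nₕx̄ₕ = 12696.

12696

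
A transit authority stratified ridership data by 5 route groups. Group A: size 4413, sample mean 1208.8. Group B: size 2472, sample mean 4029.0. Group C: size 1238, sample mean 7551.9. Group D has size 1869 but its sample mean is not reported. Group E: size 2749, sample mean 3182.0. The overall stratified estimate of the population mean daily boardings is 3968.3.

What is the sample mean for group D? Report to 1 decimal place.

N = 4413 + 2472 + 1238 + 1869 + 2749 = 12741.
Overall total = μ·N = 3968.3·12741 = 50560110.3.
Subtract the known strata: 4413·1208.8 + 2472·4029.0 + 1238·7551.9 + 2749·3182.0 = 33390692.6.
Remaining total for group D: 50560110.3 − 33390692.6 = 17169417.7.
Divide by its size: 17169417.7 / 1869 = 9186.419... → 9186.4.

9186.4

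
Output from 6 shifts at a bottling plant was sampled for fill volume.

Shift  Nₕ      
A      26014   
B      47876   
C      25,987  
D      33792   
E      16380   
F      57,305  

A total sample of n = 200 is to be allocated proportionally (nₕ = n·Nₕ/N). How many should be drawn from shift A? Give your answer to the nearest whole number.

25

Share of shift A = 26014/207354 = 0.12546.
Allocate 200 × 0.12546 = 25.091... → 25.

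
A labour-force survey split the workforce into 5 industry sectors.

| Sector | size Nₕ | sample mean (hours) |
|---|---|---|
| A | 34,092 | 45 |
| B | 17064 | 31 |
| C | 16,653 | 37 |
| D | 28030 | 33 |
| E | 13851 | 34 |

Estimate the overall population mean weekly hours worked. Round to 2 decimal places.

N = 34092 + 17064 + 16653 + 28030 + 13851 = 109690.
The stratified mean weights each stratum mean by its population share Nₕ/N.
Σ Nₕx̄ₕ = 34092·45 + 17064·31 + 16653·37 + 28030·33 + 13851·34 = 1534140 + 528984 + 616161 + 924990 + 470934 = 4075209.
Divide by N: 4075209 / 109690 = 37.1521... → 37.15.

37.15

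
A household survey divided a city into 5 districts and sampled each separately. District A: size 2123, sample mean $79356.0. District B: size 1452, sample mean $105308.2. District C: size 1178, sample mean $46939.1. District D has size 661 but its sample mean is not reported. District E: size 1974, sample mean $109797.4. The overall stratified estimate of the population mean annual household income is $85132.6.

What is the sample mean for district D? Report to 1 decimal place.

Σ Nₕx̄ₕ = N·μ, so 661·x̄_D = 7388·85132.6 − (2123·79356.0 + 1452·105308.2 + 1178·46939.1 + 1974·109797.4).
= 628959648.8 − 593414621.8 = 35545027.
x̄_D = 35545027 / 661 = 53774.625... → 53774.6.

53774.6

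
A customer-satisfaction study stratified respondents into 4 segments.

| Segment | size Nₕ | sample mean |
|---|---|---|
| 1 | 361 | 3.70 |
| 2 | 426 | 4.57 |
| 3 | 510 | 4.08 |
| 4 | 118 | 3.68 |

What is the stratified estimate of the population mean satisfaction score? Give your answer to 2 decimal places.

N = 361 + 426 + 510 + 118 = 1415.
The stratified mean weights each stratum mean by its population share Nₕ/N.
Σ Nₕx̄ₕ = 361·3.70 + 426·4.57 + 510·4.08 + 118·3.68 = 1335.7 + 1946.82 + 2080.8 + 434.24 = 5797.56.
Divide by N: 5797.56 / 1415 = 4.0972... → 4.10.

4.10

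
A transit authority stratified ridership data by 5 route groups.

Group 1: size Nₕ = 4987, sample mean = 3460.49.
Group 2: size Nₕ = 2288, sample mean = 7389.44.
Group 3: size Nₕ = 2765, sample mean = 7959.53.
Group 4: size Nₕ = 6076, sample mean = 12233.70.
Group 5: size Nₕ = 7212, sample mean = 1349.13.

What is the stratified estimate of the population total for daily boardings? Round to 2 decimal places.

140234489.56

1: 4987·3460.49 = 17257463.63
2: 2288·7389.44 = 16907038.72
3: 2765·7959.53 = 22008100.45
4: 6076·12233.70 = 74331961.2
5: 7212·1349.13 = 9729925.56
τ̂ = Σ Nₕx̄ₕ = 140234489.56.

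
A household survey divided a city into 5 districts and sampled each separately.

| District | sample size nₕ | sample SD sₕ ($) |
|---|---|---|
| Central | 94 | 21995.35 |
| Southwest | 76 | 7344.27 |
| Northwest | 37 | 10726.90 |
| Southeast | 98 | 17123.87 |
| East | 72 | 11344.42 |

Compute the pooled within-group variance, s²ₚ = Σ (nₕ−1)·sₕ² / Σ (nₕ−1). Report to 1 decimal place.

243981598.6

Degrees of freedom: 93 + 75 + 36 + 97 + 71 = 372.
Σ(nₕ−1)sₕ² = 93·483795421.6225 + 75·53938301.8329 + 36·115066383.61 + 97·293226923.7769 + 71·128695865.1364 = 90761154689.3637.
s²ₚ = 90761154689.3637 / 372 = 243981598.627... → 243981598.6.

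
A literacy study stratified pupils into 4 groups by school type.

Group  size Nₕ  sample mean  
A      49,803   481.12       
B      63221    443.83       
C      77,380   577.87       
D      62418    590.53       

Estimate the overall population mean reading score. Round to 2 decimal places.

528.42

x̄_st = (Σ Nₕx̄ₕ) / (Σ Nₕ) = (49803·481.12 + 63221·443.83 + 77380·577.87 + 62418·590.53) / 252822
= 133595877.93 / 252822 = 528.4187... → 528.42.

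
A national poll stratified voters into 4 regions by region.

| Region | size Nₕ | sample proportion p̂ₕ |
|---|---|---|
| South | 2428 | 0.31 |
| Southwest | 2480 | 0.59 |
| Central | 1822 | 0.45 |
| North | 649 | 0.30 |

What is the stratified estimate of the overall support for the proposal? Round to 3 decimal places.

0.438

N = 2428 + 2480 + 1822 + 649 = 7379.
Overall proportion = Σ (Nₕ/N)·p̂ₕ.
Σ Nₕp̂ₕ = 752.68 + 1463.2 + 819.9 + 194.7 = 3230.48.
3230.48 / 7379 = 0.43779... → 0.438.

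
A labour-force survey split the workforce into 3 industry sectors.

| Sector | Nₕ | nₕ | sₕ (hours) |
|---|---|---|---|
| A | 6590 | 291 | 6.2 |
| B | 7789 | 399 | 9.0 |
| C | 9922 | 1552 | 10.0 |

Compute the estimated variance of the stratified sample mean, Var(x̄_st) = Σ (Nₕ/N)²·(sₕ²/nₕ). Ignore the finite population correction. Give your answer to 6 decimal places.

0.041311

N = 24301; Wₕ = Nₕ/N.
sector A: (6590/24301)²·6.2²/291 = 0.009714332
sector B: (7789/24301)²·9.0²/399 = 0.020855819
sector C: (9922/24301)²·10.0²/1552 = 0.010741339
Sum = 0.041311490 → 0.041311.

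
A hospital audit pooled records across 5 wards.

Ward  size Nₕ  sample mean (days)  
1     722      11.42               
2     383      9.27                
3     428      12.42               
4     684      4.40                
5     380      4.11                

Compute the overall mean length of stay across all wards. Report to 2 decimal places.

8.35

N = 722 + 383 + 428 + 684 + 380 = 2597.
Overall mean = Σ (Nₕ/N)·x̄ₕ — weight by population share, not a simple average.
Σ Nₕx̄ₕ = 722·11.42 + 383·9.27 + 428·12.42 + 684·4.40 + 380·4.11 = 8245.24 + 3550.41 + 5315.76 + 3009.6 + 1561.8 = 21682.81.
Divide by N: 21682.81 / 2597 = 8.3492... → 8.35.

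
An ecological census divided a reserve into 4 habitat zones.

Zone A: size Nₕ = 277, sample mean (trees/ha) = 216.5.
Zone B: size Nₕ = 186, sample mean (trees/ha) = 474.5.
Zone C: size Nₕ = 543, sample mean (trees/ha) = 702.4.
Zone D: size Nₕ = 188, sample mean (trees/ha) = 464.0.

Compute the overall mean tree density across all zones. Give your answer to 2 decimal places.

x̄_st = (Σ Nₕx̄ₕ) / (Σ Nₕ) = (277·216.5 + 186·474.5 + 543·702.4 + 188·464.0) / 1194
= 616862.7 / 1194 = 516.6354... → 516.64.

516.64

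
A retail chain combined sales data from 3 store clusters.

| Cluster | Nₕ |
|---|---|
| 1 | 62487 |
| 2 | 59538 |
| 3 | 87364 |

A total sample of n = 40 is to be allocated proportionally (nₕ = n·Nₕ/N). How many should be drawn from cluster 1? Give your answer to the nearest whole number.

N = 62487 + 59538 + 87364 = 209389.
n_1 = 40·62487/209389 = 11.937... → 12.

12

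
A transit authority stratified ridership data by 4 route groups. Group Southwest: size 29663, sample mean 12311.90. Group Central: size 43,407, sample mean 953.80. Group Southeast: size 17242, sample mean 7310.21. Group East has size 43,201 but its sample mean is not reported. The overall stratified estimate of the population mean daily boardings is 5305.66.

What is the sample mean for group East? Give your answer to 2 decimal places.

Σ Nₕx̄ₕ = N·μ, so 43201·x̄_East = 133513·5305.66 − (29663·12311.90 + 43407·953.80 + 17242·7310.21).
= 708374583.58 − 532652127.12 = 175722456.46.
x̄_East = 175722456.46 / 43201 = 4067.5553... → 4067.56.

4067.56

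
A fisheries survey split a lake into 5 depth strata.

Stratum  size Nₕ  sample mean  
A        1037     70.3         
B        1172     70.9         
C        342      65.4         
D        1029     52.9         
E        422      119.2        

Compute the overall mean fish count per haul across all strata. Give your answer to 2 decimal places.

x̄_st = (Σ Nₕx̄ₕ) / (Σ Nₕ) = (1037·70.3 + 1172·70.9 + 342·65.4 + 1029·52.9 + 422·119.2) / 4002
= 283099.2 / 4002 = 70.7394... → 70.74.

70.74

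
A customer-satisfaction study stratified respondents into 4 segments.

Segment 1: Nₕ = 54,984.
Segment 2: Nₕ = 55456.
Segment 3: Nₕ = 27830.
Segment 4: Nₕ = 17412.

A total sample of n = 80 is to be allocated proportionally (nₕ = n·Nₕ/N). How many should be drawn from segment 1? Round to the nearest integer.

Share of segment 1 = 54984/155682 = 0.35318.
Allocate 80 × 0.35318 = 28.255... → 28.

28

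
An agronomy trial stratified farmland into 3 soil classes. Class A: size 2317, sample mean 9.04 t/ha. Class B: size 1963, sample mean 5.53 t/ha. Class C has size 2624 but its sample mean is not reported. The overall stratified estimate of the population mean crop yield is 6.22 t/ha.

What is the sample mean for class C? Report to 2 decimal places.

4.25

N = 2317 + 1963 + 2624 = 6904.
Overall total = μ·N = 6.22·6904 = 42942.88.
Subtract the known strata: 2317·9.04 + 1963·5.53 = 31801.07.
Remaining total for class C: 42942.88 − 31801.07 = 11141.81.
Divide by its size: 11141.81 / 2624 = 4.2461... → 4.25.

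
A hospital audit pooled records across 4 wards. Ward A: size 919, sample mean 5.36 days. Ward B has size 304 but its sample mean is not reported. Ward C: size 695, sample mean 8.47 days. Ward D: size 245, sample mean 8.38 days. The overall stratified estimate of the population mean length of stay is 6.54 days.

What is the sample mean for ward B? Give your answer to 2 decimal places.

N = 919 + 304 + 695 + 245 = 2163.
Overall total = μ·N = 6.54·2163 = 14146.02.
Subtract the known strata: 919·5.36 + 695·8.47 + 245·8.38 = 12865.59.
Remaining total for ward B: 14146.02 − 12865.59 = 1280.43.
Divide by its size: 1280.43 / 304 = 4.2119... → 4.21.

4.21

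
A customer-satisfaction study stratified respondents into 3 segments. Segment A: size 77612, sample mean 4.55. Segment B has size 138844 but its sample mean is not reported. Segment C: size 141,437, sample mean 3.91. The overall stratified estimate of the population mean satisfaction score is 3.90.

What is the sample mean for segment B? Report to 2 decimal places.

3.53

Σ Nₕx̄ₕ = N·μ, so 138844·x̄_B = 357893·3.90 − (77612·4.55 + 141437·3.91).
= 1395782.7 − 906153.27 = 489629.43.
x̄_B = 489629.43 / 138844 = 3.5265... → 3.53.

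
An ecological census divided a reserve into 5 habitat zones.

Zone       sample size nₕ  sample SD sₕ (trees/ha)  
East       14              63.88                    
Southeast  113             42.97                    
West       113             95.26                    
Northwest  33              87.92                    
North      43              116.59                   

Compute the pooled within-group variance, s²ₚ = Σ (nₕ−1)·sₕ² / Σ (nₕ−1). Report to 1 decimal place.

East: (14−1)·63.88² = 13·4080.6544 = 53048.5072
Southeast: (113−1)·42.97² = 112·1846.4209 = 206799.1408
West: (113−1)·95.26² = 112·9074.4676 = 1016340.3712
Northwest: (33−1)·87.92² = 32·7729.9264 = 247357.6448
North: (43−1)·116.59² = 42·13593.2281 = 570915.5802
Numerator = 2094461.2442; denominator = Σ(nₕ−1) = 311.
s²ₚ = 2094461.2442/311 = 6734.602... → 6734.6.

6734.6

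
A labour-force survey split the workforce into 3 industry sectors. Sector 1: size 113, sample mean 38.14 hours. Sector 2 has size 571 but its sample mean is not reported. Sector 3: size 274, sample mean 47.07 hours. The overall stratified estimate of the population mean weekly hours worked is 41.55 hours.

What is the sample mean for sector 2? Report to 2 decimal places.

Σ Nₕx̄ₕ = N·μ, so 571·x̄_2 = 958·41.55 − (113·38.14 + 274·47.07).
= 39804.9 − 17207 = 22597.9.
x̄_2 = 22597.9 / 571 = 39.5760... → 39.58.

39.58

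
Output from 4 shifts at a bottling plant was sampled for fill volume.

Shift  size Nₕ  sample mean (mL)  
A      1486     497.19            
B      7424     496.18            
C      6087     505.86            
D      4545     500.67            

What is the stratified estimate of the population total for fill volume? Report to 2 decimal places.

9777179.63

A: 1486·497.19 = 738824.34
B: 7424·496.18 = 3683640.32
C: 6087·505.86 = 3079169.82
D: 4545·500.67 = 2275545.15
τ̂ = Σ Nₕx̄ₕ = 9777179.63.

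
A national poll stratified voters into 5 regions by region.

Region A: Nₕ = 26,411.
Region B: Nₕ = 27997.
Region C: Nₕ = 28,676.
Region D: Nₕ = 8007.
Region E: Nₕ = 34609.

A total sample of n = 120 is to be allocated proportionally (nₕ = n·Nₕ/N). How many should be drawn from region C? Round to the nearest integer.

Share of region C = 28676/125700 = 0.22813.
Allocate 120 × 0.22813 = 27.376... → 27.

27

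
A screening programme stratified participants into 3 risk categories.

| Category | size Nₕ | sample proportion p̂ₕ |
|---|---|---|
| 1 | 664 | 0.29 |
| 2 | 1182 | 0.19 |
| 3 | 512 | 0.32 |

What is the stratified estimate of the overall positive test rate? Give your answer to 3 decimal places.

Wₕ = Nₕ/N with N = 2358: 0.2816, 0.5013, 0.2171.
p̂_st = 0.2816·0.29 + 0.5013·0.19 + 0.2171·0.32 ≈ 0.24639... → 0.246.

0.246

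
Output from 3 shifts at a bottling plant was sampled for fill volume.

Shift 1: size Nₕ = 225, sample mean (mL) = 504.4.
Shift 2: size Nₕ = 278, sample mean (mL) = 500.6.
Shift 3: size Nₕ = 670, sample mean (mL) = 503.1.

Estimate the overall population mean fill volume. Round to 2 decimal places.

502.76

x̄_st = (Σ Nₕx̄ₕ) / (Σ Nₕ) = (225·504.4 + 278·500.6 + 670·503.1) / 1173
= 589733.8 / 1173 = 502.7569... → 502.76.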